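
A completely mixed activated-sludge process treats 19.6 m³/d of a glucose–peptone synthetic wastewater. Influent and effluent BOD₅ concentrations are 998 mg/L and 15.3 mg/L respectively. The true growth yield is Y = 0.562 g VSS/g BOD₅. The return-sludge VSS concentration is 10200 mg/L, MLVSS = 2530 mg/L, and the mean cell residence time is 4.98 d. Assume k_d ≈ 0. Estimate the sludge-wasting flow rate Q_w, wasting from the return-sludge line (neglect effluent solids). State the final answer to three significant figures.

With k_d = 0 the design equation reduces to V = Y Q (S₀−S) θ_c / X = 0.562 × 19.6 × (998 − 15.3) × 4.98 / 2530 = 21.31 m³.
θ_c = V·X/(Q_w·X_r) when wasting from the recycle, so Q_w = V·X/(θ_c·X_r) = 21.31 × 2530 / (4.98 × 10200) = 1.061 m³/d.

Q_w ≈ 1.06 m³/d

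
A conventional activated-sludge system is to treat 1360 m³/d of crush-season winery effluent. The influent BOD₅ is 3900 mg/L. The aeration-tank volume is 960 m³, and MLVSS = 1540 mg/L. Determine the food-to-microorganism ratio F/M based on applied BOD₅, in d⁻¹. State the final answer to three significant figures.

F/M ≈ 3.59 d⁻¹

Food-to-microorganism ratio F/M = Q S₀ / (V X) = 1360 × 3900 / (960.0 × 1540) = 3.588 d⁻¹.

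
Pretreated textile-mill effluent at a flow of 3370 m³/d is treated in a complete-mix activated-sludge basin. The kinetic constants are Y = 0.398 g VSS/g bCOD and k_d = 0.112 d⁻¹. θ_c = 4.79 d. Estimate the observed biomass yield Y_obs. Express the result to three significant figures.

Y_obs ≈ 0.259 g VSS/g bCOD

Y_obs = Y / (1 + k_d θ_c) = 0.398 / (1 + 0.112 × 4.79) = 0.398 / 1.536 = 0.2590.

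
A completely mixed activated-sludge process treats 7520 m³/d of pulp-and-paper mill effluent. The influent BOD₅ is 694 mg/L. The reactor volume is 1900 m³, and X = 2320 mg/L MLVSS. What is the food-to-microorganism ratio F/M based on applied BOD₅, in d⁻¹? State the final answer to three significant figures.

F/M ≈ 1.18 d⁻¹

F/M = Q·S₀ / (V·X) = 7520 × 694 / (1900 × 2320) = 1.184 g BOD₅·(g VSS·d)⁻¹.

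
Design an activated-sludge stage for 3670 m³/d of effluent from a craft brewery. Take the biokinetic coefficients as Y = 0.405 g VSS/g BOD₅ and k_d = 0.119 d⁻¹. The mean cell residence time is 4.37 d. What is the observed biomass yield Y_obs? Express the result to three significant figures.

Observed yield with endogenous decay: Y_obs = Y / (1 + k_d·θ_c) = 0.405 / (1 + 0.119 × 4.37) = 0.405 / 1.520 = 0.2664 g VSS/g BOD₅.

Y_obs ≈ 0.266 g VSS/g BOD₅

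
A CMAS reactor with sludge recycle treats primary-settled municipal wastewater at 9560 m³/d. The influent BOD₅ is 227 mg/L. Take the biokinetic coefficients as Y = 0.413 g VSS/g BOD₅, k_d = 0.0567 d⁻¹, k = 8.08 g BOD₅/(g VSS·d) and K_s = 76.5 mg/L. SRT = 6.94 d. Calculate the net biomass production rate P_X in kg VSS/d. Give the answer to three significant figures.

P_X ≈ 629 kg VSS/d

For a completely mixed reactor with recycle the Lawrence–McCarty relation gives S = K_s·(1 + k_d·θ_c) / [θ_c·(Y·k − k_d) − 1] = 76.5 × (1 + 0.0567 × 6.94) / [6.94 × (0.413 × 8.08 − 0.0567) − 1] = 106.6 / 21.77 = 4.898 mg/L.
Observed yield with endogenous decay: Y_obs = Y / (1 + k_d·θ_c) = 0.413 / (1 + 0.0567 × 6.94) = 0.413 / 1.393 = 0.2964 g VSS/g BOD₅.
ΔS = 227 − 4.90 = 222.1 mg/L, so the substrate removal rate is 9560 × 222.1/1000 = 2123 kg BOD₅/d.
P_X = Y_obs · Q(S₀ − S) = 0.2964 × 2123 = 629.3 kg VSS/d.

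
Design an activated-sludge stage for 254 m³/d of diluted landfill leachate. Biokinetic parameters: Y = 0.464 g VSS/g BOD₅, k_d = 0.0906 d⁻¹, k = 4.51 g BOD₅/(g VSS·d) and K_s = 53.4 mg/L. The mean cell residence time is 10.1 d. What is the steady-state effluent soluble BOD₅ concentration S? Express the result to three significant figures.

S ≈ 5.32 mg/L

For a completely mixed reactor with recycle the Lawrence–McCarty relation gives S = K_s·(1 + k_d·θ_c) / [θ_c·(Y·k − k_d) − 1] = 53.4 × (1 + 0.0906 × 10.1) / [10.1 × (0.464 × 4.51 − 0.0906) − 1] = 102.3 / 19.22 = 5.321 mg/L.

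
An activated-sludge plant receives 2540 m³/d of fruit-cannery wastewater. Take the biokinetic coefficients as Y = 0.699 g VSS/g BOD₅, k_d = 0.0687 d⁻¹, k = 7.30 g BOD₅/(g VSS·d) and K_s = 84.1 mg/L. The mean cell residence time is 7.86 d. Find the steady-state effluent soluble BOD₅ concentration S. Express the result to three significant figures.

From the Monod/SRT balance for a CMAS, S = K_s·(1+k_d θ_c)/[θ_c·(Y k − k_d) − 1] = 84.1 × (1 + 0.0687 × 7.86) / [7.86 × (0.699 × 7.30 − 0.0687) − 1] = 129.5 / 38.57 = 3.358 mg/L.

S ≈ 3.36 mg/L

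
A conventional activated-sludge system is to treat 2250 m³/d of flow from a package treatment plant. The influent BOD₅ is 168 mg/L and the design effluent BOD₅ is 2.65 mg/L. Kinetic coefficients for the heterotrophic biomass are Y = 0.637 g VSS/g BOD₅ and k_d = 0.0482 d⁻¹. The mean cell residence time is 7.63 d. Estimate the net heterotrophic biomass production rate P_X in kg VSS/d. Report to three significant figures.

The observed yield is Y_obs = Y/(1 + k_d·θ_c) = 0.637 / (1 + 0.0482 × 7.63) = 0.637 / 1.368 = 0.4657 g VSS per g BOD₅ removed.
Q·(S₀ − S) = 2250 × (168 − 2.65) × 10⁻³ = 372.0 kg/d removed.
P_X = Y_obs · Q(S₀ − S) = 0.4657 × 372.0 = 173.3 kg VSS/d.

P_X ≈ 173 kg VSS/d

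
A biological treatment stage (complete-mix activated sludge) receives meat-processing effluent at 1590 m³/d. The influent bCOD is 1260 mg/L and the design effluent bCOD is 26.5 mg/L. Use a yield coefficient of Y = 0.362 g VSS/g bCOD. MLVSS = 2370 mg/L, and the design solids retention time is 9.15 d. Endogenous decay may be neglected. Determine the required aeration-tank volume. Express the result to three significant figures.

V ≈ 2740 m³

Biomass mass balance (decay neglected): V·X = Y·Q·(S₀ − S)·θ_c, so V = 0.362 × 1590 × (1260 − 26.5) × 9.15 / 2370 = 2741 m³.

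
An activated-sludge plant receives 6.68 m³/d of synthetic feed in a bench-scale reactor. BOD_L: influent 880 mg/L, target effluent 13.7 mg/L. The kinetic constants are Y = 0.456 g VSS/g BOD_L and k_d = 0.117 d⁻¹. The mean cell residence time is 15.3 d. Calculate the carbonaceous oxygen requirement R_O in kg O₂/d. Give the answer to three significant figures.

R_O ≈ 4.44 kg O₂/d

Observed yield with endogenous decay: Y_obs = Y / (1 + k_d·θ_c) = 0.456 / (1 + 0.117 × 15.3) = 0.456 / 2.790 = 0.1634 g VSS/g BOD_L.
Q·(S₀ − S) = 6.68 × (880 − 13.7) × 10⁻³ = 5.787 kg/d removed.
P_X = Y_obs·Q·(S₀ − S) = 0.1634 × 5.787 = 0.9458 kg VSS/d.
Carbonaceous O₂ demand = substrate oxidised − cell-mass equivalent = 5.787 − 1.42 × 0.9458 = 4.444 kg O₂/d.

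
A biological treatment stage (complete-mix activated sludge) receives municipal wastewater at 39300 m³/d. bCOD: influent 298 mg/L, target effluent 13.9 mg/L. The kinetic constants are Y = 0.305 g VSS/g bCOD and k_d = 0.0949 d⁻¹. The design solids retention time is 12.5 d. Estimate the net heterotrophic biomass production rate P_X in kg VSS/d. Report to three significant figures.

The observed yield is Y_obs = Y/(1 + k_d·θ_c) = 0.305 / (1 + 0.0949 × 12.5) = 0.305 / 2.186 = 0.1395 g VSS per g bCOD removed.
ΔS = 298 − 13.9 = 284.1 mg/L, so the substrate removal rate is 39300 × 284.1/1000 = 11165 kg bCOD/d.
Net biomass production P_X = Y_obs × Q·(S₀ − S) = 0.1395 × 11165 = 1558 kg VSS/d.

P_X ≈ 1560 kg VSS/d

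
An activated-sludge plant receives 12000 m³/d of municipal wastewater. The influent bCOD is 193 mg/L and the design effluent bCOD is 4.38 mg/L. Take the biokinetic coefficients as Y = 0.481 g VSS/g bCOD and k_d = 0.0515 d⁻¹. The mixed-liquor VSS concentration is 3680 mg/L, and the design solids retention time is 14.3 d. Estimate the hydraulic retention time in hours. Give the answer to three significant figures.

Steady-state biomass mass balance: V·X·(1 + k_d·θ_c) = Y·Q·(S₀ − S)·θ_c, so V = 0.481 × 12000 × (193 − 4.38) × 14.3 / [3680 × (1 + 0.0515 × 14.3)] = 1.56×10^7 / 6390 = 2436 m³.
τ = V/Q = 2436/12000 = 0.2030 d, or 4.873 h.

τ ≈ 4.87 h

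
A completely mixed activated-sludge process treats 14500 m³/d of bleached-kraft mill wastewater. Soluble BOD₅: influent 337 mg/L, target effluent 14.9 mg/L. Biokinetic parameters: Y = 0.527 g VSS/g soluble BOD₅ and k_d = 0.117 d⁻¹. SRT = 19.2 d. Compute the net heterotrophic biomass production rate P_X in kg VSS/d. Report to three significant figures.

The observed yield is Y_obs = Y/(1 + k_d·θ_c) = 0.527 / (1 + 0.117 × 19.2) = 0.527 / 3.246 = 0.1623 g VSS per g soluble BOD₅ removed.
ΔS = 337 − 14.9 = 322.1 mg/L, so the substrate removal rate is 14500 × 322.1/1000 = 4670 kg soluble BOD₅/d.
Net biomass production P_X = Y_obs × Q·(S₀ − S) = 0.1623 × 4670 = 758.2 kg VSS/d.

P_X ≈ 758 kg VSS/d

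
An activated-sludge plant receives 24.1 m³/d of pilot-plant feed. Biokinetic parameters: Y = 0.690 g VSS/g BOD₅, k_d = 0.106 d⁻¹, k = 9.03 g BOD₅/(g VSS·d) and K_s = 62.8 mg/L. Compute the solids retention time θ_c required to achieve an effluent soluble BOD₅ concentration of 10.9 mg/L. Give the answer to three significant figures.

θ_c ≈ 1.23 d

At the target effluent, Y k S/(K_s+S) = 0.690×9.03×10.9/73.70 = 0.9215 d⁻¹.
Then 1/θ_c = μ − k_d = 0.9215 − 0.106 = 0.8155 d⁻¹, giving θ_c = 1.226 d.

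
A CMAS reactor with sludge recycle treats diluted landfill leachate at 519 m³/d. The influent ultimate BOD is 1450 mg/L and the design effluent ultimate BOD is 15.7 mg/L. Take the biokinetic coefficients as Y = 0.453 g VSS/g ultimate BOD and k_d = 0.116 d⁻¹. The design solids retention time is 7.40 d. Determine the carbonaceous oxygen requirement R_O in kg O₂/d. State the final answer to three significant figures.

Y_obs = Y / (1 + k_d θ_c) = 0.453 / (1 + 0.116 × 7.40) = 0.453 / 1.858 = 0.2438.
ΔS = 1450 − 15.7 = 1434 mg/L, so the substrate removal rate is 519 × 1434/1000 = 744.4 kg ultimate BOD/d.
Net sludge production P_X = 0.2438 × 744.4 = 181.5 kg VSS/d.
Carbonaceous O₂ demand = substrate oxidised − cell-mass equivalent = 744.4 − 1.42 × 181.5 = 486.7 kg O₂/d.

R_O ≈ 487 kg O₂/d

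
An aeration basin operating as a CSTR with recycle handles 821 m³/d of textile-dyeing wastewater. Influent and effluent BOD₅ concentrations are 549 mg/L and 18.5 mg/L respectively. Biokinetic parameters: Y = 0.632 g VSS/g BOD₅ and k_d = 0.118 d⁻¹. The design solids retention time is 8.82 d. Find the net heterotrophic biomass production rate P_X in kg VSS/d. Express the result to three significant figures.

P_X ≈ 135 kg VSS/d

Y_obs = Y / (1 + k_d θ_c) = 0.632 / (1 + 0.118 × 8.82) = 0.632 / 2.041 = 0.3097.
Q·(S₀ − S) = 821 × (549 − 18.5) × 10⁻³ = 435.5 kg/d removed.
So the net sludge growth is P_X = 0.3097 × 435.5 = 134.9 kg VSS/d.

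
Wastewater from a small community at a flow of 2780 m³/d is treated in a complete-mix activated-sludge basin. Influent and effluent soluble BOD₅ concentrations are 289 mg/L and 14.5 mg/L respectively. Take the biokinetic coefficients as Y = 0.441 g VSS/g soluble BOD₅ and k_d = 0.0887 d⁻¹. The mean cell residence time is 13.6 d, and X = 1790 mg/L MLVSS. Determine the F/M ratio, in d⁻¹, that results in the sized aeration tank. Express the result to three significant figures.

F/M ≈ 0.387 d⁻¹

Steady-state biomass mass balance: V·X·(1 + k_d·θ_c) = Y·Q·(S₀ − S)·θ_c, so V = 0.441 × 2780 × (289 − 14.5) × 13.6 / [1790 × (1 + 0.0887 × 13.6)] = 4.58×10^6 / 3949 = 1159 m³.
F/M = applied load / biomass = Q·S₀/(V·X) = 2780 × 289 / (1159 × 1790) = 0.3873 d⁻¹.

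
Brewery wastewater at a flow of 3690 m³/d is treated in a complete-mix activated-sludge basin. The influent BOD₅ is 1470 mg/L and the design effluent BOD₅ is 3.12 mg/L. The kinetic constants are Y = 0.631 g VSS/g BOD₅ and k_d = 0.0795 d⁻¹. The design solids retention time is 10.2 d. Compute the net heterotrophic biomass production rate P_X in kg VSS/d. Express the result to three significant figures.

Correct the yield for decay: Y_obs = Y/(1 + k_d θ_c) = 0.631 / (1 + 0.0795 × 10.2) = 0.631 / 1.811 = 0.3484.
Mass of BOD₅ removed per day: Q(S₀ − S) = 3690 × 1467 g/m³ = 5413 kg/d.
P_X = Y_obs · Q(S₀ − S) = 0.3484 × 5413 = 1886 kg VSS/d.

P_X ≈ 1890 kg VSS/d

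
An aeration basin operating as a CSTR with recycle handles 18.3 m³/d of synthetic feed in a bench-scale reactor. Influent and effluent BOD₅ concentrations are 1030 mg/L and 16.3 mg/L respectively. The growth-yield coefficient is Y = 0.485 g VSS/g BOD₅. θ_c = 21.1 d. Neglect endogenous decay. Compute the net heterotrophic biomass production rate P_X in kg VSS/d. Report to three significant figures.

P_X ≈ 9.00 kg VSS/d

Since k_d ≈ 0, Y_obs = Y = 0.485 g VSS/g BOD₅.
ΔS = 1030 − 16.3 = 1014 mg/L, so the substrate removal rate is 18.3 × 1014/1000 = 18.55 kg BOD₅/d.
So the net sludge growth is P_X = 0.4850 × 18.55 = 8.997 kg VSS/d.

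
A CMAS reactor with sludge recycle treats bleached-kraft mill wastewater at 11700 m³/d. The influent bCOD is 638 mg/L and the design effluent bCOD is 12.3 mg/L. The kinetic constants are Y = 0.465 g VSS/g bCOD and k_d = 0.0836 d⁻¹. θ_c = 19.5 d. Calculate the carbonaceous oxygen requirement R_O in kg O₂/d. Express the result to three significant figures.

R_O ≈ 5480 kg O₂/d

Correct the yield for decay: Y_obs = Y/(1 + k_d θ_c) = 0.465 / (1 + 0.0836 × 19.5) = 0.465 / 2.630 = 0.1768.
Substrate removed = Q·(S₀ − S) = 11700 m³/d × (638 − 12.3) g/m³ = 7.32×10^6 g/d = 7321 kg/d.
Biomass synthesised: P_X = Y_obs × 7321 = 1294 kg VSS/d.
Carbonaceous O₂ demand = substrate oxidised − cell-mass equivalent = 7321 − 1.42 × 1294 = 5483 kg O₂/d.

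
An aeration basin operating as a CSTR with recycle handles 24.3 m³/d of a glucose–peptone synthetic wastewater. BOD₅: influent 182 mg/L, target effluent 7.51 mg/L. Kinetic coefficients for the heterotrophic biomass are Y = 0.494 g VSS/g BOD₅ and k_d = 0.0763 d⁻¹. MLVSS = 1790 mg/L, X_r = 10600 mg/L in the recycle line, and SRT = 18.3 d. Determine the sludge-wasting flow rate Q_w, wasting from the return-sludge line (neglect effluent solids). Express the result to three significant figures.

Q_w ≈ 0.0825 m³/d

Rearranging the biomass balance for a CMAS with decay, V = Y·Q·ΔS·θ_c / [X·(1+k_d θ_c)] = 0.494 × 24.3 × (182 − 7.51) × 18.3 / [1790 × (1 + 0.0763 × 18.3)] = 3.83×10^4 / 4289 = 8.936 m³.
Q_w = (V·X)/(θ_c X_r) = 8.936 × 1790 / (18.3 × 10600) = 0.08246 m³/d.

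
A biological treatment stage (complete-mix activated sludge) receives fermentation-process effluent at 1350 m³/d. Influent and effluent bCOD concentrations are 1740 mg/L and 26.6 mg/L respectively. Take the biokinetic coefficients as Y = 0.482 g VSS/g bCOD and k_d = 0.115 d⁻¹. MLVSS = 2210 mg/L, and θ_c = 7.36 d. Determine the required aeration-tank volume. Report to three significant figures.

V ≈ 2010 m³

Rearranging the biomass balance for a CMAS with decay, V = Y·Q·ΔS·θ_c / [X·(1+k_d θ_c)] = 0.482 × 1350 × (1740 − 26.6) × 7.36 / [2210 × (1 + 0.115 × 7.36)] = 8.21×10^6 / 4081 = 2011 m³.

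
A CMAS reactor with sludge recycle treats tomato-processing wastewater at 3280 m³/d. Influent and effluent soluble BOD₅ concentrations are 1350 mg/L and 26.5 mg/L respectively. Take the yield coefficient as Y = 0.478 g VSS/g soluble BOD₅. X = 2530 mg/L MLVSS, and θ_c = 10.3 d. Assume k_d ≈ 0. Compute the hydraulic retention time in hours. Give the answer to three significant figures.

τ ≈ 61.8 h

With k_d = 0 the design equation reduces to V = Y Q (S₀−S) θ_c / X = 0.478 × 3280 × (1350 − 26.5) × 10.3 / 2530 = 8448 m³.
HRT = V/Q = 8448 m³ / 3280 m³·d⁻¹ = 2.576 d × 24 = 61.81 h.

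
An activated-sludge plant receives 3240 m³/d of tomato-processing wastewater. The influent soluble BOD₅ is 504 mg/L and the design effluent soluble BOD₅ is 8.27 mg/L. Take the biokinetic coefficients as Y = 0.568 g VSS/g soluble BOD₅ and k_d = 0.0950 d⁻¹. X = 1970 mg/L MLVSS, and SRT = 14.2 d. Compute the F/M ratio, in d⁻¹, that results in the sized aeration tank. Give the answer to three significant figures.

From the SRT design equation V = Y Q (S₀−S) θ_c / [X (1 + k_d θ_c)] = 0.568 × 3240 × (504 − 8.27) × 14.2 / [1970 × (1 + 0.0950 × 14.2)] = 1.3×10^7 / 4628 = 2799 m³.
F/M = Q·S₀ / (V·X) = 3240 × 504 / (2799 × 1970) = 0.2961 g soluble BOD₅·(g VSS·d)⁻¹.

F/M ≈ 0.296 d⁻¹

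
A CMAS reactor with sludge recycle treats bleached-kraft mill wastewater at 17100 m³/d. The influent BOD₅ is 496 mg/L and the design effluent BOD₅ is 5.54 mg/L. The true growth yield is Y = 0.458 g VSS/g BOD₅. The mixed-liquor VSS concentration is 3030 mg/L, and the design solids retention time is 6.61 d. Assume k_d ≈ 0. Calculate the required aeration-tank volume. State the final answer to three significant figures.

V ≈ 8380 m³

With k_d = 0 the design equation reduces to V = Y Q (S₀−S) θ_c / X = 0.458 × 17100 × (496 − 5.54) × 6.61 / 3030 = 8380 m³.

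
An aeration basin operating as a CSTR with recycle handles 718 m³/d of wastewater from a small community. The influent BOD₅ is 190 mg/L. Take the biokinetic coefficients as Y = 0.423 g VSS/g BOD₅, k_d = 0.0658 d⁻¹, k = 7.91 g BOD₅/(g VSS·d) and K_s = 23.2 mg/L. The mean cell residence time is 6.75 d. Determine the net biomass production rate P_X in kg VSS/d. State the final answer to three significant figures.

P_X ≈ 39.6 kg VSS/d

For a completely mixed reactor with recycle the Lawrence–McCarty relation gives S = K_s·(1 + k_d·θ_c) / [θ_c·(Y·k − k_d) − 1] = 23.2 × (1 + 0.0658 × 6.75) / [6.75 × (0.423 × 7.91 − 0.0658) − 1] = 33.50 / 21.14 = 1.585 mg/L.
Correct the yield for decay: Y_obs = Y/(1 + k_d θ_c) = 0.423 / (1 + 0.0658 × 6.75) = 0.423 / 1.444 = 0.2929.
Substrate removed = Q·(S₀ − S) = 718 m³/d × (190 − 1.58) g/m³ = 1.35×10^5 g/d = 135.3 kg/d.
Biomass produced: P_X = Y_obs·Q·ΔS = 0.2929 × 135.3 ≈ 39.63 kg VSS/d.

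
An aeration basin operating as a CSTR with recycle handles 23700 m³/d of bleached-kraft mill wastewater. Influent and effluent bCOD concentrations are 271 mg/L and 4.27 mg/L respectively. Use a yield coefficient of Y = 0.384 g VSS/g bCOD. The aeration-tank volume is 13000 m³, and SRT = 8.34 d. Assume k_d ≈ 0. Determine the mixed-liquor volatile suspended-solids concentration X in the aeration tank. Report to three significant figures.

X ≈ 1560 mg/L

X = Y·Q·ΔS·θ_c / V = 0.384 × 23700 × (271 − 4.27) × 8.34 / 13000 = 1557 mg/L.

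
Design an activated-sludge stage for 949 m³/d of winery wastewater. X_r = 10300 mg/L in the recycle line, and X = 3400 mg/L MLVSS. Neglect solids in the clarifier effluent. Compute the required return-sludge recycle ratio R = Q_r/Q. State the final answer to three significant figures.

Mass balance around the secondary clarifier (neglecting effluent solids): R = X / (X_r − X) = 3400 / (10300 − 3400) = 0.4928.

R ≈ 0.493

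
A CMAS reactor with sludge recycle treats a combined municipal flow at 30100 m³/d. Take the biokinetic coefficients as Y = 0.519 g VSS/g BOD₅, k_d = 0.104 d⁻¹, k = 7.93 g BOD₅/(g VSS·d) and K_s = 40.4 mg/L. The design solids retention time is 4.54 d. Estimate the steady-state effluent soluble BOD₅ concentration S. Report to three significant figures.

Effluent substrate depends only on kinetics and SRT: S = K_s(1 + k_d θ_c) / [θ_c(Yk − k_d) − 1] = 40.4 × (1 + 0.104 × 4.54) / [4.54 × (0.519 × 7.93 − 0.104) − 1] = 59.48 / 17.21 = 3.455 mg/L.

S ≈ 3.46 mg/L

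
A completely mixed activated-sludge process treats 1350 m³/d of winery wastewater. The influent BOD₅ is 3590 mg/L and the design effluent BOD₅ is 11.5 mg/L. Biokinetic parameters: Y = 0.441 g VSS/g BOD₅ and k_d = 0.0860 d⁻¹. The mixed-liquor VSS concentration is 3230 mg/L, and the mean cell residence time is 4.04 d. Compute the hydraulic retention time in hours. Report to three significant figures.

From the SRT design equation V = Y Q (S₀−S) θ_c / [X (1 + k_d θ_c)] = 0.441 × 1350 × (3590 − 11.5) × 4.04 / [3230 × (1 + 0.0860 × 4.04)] = 8.61×10^6 / 4352 = 1978 m³.
τ = V/Q = 1978/1350 = 1.465 d, or 35.16 h.

τ ≈ 35.2 h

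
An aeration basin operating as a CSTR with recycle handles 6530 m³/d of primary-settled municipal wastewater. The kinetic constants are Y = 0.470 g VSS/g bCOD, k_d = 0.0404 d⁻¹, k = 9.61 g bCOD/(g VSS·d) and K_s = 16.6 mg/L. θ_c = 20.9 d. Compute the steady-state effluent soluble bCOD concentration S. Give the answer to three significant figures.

S ≈ 0.331 mg/L

From the Monod/SRT balance for a CMAS, S = K_s·(1+k_d θ_c)/[θ_c·(Y k − k_d) − 1] = 16.6 × (1 + 0.0404 × 20.9) / [20.9 × (0.470 × 9.61 − 0.0404) − 1] = 30.62 / 92.55 = 0.3308 mg/L.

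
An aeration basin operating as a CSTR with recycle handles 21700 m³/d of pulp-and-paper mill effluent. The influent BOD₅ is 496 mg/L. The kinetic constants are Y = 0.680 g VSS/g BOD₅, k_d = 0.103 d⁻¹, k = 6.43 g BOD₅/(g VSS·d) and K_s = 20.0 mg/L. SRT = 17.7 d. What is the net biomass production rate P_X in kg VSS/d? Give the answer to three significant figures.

From the Monod/SRT balance for a CMAS, S = K_s·(1+k_d θ_c)/[θ_c·(Y k − k_d) − 1] = 20.0 × (1 + 0.103 × 17.7) / [17.7 × (0.680 × 6.43 − 0.103) − 1] = 56.46 / 74.57 = 0.7572 mg/L.
Correct the yield for decay: Y_obs = Y/(1 + k_d θ_c) = 0.680 / (1 + 0.103 × 17.7) = 0.680 / 2.823 = 0.2409.
Mass of BOD₅ removed per day: Q(S₀ − S) = 21700 × 495.2 g/m³ = 10747 kg/d.
So the net sludge growth is P_X = 0.2409 × 10747 = 2589 kg VSS/d.

P_X ≈ 2590 kg VSS/d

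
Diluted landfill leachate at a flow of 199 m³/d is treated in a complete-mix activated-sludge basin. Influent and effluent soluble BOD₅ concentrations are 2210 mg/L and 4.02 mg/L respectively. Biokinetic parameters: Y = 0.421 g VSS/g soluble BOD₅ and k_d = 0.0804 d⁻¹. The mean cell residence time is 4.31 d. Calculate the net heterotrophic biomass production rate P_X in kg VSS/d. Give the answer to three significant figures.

Observed yield with endogenous decay: Y_obs = Y / (1 + k_d·θ_c) = 0.421 / (1 + 0.0804 × 4.31) = 0.421 / 1.347 = 0.3127 g VSS/g soluble BOD₅.
Mass of soluble BOD₅ removed per day: Q(S₀ − S) = 199 × 2206 g/m³ = 439.0 kg/d.
So the net sludge growth is P_X = 0.3127 × 439.0 = 137.3 kg VSS/d.

P_X ≈ 137 kg VSS/d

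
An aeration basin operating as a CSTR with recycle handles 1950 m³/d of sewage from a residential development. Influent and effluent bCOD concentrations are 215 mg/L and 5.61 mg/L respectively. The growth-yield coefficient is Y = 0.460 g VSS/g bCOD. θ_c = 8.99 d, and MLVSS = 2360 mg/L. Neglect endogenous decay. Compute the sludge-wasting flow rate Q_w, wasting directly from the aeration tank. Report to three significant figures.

With k_d = 0 the design equation reduces to V = Y Q (S₀−S) θ_c / X = 0.460 × 1950 × (215 − 5.61) × 8.99 / 2360 = 715.5 m³.
With mixed-liquor wasting, θ_c = V/Q_w, so Q_w = V/θ_c = 715.5/8.99 = 79.59 m³/d.

Q_w ≈ 79.6 m³/d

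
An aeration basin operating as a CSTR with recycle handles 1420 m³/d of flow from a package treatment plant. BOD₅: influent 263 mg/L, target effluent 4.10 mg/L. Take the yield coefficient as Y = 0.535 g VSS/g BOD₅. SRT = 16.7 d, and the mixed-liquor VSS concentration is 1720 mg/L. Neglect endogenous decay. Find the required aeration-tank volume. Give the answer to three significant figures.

V ≈ 1910 m³

With k_d = 0 the design equation reduces to V = Y Q (S₀−S) θ_c / X = 0.535 × 1420 × (263 − 4.10) × 16.7 / 1720 = 1910 m³.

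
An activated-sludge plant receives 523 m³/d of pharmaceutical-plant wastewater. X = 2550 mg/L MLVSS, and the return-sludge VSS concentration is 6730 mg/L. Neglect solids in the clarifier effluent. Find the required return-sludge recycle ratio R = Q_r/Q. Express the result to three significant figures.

R ≈ 0.610

R = Q_r/Q = X/(X_r − X) = 2550 / (6730 − 2550) = 0.6100.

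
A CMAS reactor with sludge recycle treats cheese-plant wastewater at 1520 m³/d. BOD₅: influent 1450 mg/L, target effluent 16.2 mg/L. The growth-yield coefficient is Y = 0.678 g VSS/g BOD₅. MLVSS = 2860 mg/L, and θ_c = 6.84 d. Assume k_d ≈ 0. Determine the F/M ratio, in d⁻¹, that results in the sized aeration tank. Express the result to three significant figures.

V·X = Y·Q·ΔS·θ_c gives V = 0.678 × 1520 × (1450 − 16.2) × 6.84 / 2860 = 3534 m³.
F/M = applied load / biomass = Q·S₀/(V·X) = 1520 × 1450 / (3534 × 2860) = 0.2181 d⁻¹.

F/M ≈ 0.218 d⁻¹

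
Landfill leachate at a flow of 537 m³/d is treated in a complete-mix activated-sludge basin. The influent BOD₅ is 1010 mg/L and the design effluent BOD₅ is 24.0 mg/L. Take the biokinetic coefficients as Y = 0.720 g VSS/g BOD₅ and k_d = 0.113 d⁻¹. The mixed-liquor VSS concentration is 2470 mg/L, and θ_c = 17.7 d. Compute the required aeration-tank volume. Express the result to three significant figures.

V ≈ 911 m³

Rearranging the biomass balance for a CMAS with decay, V = Y·Q·ΔS·θ_c / [X·(1+k_d θ_c)] = 0.720 × 537 × (1010 − 24.0) × 17.7 / [2470 × (1 + 0.113 × 17.7)] = 6.75×10^6 / 7410 = 910.6 m³.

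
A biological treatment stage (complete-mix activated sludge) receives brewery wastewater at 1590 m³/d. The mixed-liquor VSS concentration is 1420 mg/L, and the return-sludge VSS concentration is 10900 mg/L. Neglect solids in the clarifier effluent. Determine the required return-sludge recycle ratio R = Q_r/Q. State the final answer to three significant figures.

R = Q_r/Q = X/(X_r − X) = 1420 / (10900 − 1420) = 0.1498.

R ≈ 0.150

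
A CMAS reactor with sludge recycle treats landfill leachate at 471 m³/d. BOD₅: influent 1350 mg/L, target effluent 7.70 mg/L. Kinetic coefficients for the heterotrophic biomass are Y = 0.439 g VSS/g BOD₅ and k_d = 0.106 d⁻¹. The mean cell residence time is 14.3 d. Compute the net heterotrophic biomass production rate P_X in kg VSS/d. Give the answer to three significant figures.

Y_obs = Y / (1 + k_d θ_c) = 0.439 / (1 + 0.106 × 14.3) = 0.439 / 2.516 = 0.1745.
ΔS = 1350 − 7.70 = 1342 mg/L, so the substrate removal rate is 471 × 1342/1000 = 632.2 kg BOD₅/d.
P_X = Y_obs · Q(S₀ − S) = 0.1745 × 632.2 = 110.3 kg VSS/d.

P_X ≈ 110 kg VSS/d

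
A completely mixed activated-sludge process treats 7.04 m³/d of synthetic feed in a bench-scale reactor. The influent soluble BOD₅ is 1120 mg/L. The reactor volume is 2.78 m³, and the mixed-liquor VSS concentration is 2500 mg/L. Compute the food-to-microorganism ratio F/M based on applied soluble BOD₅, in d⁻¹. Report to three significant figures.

F/M = applied load / biomass = Q·S₀/(V·X) = 7.04 × 1120 / (2.780 × 2500) = 1.135 d⁻¹.

F/M ≈ 1.13 d⁻¹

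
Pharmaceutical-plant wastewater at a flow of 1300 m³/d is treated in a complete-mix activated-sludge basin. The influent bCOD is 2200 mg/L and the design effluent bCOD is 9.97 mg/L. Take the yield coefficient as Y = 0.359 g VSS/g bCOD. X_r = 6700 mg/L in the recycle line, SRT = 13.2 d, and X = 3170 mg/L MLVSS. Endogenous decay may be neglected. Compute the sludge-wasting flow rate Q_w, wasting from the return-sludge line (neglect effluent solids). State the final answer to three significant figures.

Q_w ≈ 153 m³/d

Biomass mass balance (decay neglected): V·X = Y·Q·(S₀ − S)·θ_c, so V = 0.359 × 1300 × (2200 − 9.97) × 13.2 / 3170 = 4256 m³.
Q_w = (V·X)/(θ_c X_r) = 4256 × 3170 / (13.2 × 6700) = 152.6 m³/d.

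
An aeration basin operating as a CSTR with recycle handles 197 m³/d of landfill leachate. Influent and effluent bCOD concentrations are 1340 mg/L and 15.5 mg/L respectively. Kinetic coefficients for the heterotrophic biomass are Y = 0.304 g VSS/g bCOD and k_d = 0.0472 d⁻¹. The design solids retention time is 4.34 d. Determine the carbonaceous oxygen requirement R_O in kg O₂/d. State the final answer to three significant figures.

R_O ≈ 167 kg O₂/d

Observed yield with endogenous decay: Y_obs = Y / (1 + k_d·θ_c) = 0.304 / (1 + 0.0472 × 4.34) = 0.304 / 1.205 = 0.2523 g VSS/g bCOD.
Q·(S₀ − S) = 197 × (1340 − 15.5) × 10⁻³ = 260.9 kg/d removed.
P_X = Y_obs·Q·(S₀ − S) = 0.2523 × 260.9 = 65.84 kg VSS/d.
Carbonaceous O₂ demand = substrate oxidised − cell-mass equivalent = 260.9 − 1.42 × 65.84 = 167.4 kg O₂/d.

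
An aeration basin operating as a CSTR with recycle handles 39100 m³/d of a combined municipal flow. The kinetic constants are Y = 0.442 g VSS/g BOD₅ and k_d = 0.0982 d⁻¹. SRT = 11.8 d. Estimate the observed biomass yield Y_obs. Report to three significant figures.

The observed yield is Y_obs = Y/(1 + k_d·θ_c) = 0.442 / (1 + 0.0982 × 11.8) = 0.442 / 2.159 = 0.2047 g VSS per g BOD₅ removed.

Y_obs ≈ 0.205 g VSS/g BOD₅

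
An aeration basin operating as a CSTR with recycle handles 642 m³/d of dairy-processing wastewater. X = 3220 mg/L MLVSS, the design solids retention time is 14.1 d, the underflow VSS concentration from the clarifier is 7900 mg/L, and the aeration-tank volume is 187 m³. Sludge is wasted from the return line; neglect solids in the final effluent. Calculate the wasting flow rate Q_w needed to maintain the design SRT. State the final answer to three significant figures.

Q_w ≈ 5.41 m³/d

Q_w = (V·X)/(θ_c X_r) = 187.0 × 3220 / (14.1 × 7900) = 5.406 m³/d.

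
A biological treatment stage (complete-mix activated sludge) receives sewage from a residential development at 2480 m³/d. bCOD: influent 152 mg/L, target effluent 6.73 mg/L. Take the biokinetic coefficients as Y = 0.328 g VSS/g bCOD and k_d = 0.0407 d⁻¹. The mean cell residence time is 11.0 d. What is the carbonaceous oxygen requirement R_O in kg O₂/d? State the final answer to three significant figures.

R_O ≈ 244 kg O₂/d

Y_obs = Y / (1 + k_d θ_c) = 0.328 / (1 + 0.0407 × 11.0) = 0.328 / 1.448 = 0.2266.
Mass of bCOD removed per day: Q(S₀ − S) = 2480 × 145.3 g/m³ = 360.3 kg/d.
Biomass synthesised: P_X = Y_obs × 360.3 = 81.62 kg VSS/d.
Carbonaceous O₂ demand = substrate oxidised − cell-mass equivalent = 360.3 − 1.42 × 81.62 = 244.4 kg O₂/d.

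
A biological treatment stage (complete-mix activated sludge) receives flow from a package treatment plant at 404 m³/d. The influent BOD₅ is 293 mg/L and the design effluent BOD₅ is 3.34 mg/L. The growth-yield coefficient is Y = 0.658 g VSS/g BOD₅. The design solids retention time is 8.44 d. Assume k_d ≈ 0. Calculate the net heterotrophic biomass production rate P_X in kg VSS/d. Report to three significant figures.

With endogenous decay neglected, the observed yield equals the true yield: Y_obs = Y = 0.658 g VSS/g BOD₅.
Mass of BOD₅ removed per day: Q(S₀ − S) = 404 × 289.7 g/m³ = 117.0 kg/d.
Biomass produced: P_X = Y_obs·Q·ΔS = 0.6580 × 117.0 ≈ 77.00 kg VSS/d.

P_X ≈ 77.0 kg VSS/d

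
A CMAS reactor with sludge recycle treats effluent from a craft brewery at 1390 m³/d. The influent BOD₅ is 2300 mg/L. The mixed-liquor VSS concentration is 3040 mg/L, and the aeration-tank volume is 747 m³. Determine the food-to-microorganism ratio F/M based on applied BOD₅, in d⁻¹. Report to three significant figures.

F/M ≈ 1.41 d⁻¹

F/M = applied load / biomass = Q·S₀/(V·X) = 1390 × 2300 / (747.0 × 3040) = 1.408 d⁻¹.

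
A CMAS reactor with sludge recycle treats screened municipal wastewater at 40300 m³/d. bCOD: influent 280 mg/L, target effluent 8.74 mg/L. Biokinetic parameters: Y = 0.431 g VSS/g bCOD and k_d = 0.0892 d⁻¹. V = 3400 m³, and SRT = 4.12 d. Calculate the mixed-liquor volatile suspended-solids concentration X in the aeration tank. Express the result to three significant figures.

X ≈ 4180 mg/L

X = Y·Q·ΔS·θ_c / [V·(1 + k_d θ_c)] = 0.431 × 40300 × (280 − 8.74) × 4.12 / [3400 × (1 + 0.0892 × 4.12)] = 4175 mg/L.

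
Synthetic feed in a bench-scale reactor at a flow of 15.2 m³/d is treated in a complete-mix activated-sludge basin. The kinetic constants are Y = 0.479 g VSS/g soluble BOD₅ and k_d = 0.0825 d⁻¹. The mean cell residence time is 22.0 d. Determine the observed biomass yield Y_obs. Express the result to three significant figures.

Y_obs ≈ 0.170 g VSS/g soluble BOD₅

Y_obs = Y / (1 + k_d θ_c) = 0.479 / (1 + 0.0825 × 22.0) = 0.479 / 2.815 = 0.1702.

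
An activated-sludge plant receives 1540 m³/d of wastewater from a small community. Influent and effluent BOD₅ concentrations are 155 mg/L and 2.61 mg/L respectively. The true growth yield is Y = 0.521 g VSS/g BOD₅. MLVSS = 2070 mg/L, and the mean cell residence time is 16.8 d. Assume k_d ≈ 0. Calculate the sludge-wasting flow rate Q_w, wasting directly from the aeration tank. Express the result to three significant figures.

Q_w ≈ 59.1 m³/d

Biomass mass balance (decay neglected): V·X = Y·Q·(S₀ − S)·θ_c, so V = 0.521 × 1540 × (155 − 2.61) × 16.8 / 2070 = 992.3 m³.
With mixed-liquor wasting, θ_c = V/Q_w, so Q_w = V/θ_c = 992.3/16.8 = 59.07 m³/d.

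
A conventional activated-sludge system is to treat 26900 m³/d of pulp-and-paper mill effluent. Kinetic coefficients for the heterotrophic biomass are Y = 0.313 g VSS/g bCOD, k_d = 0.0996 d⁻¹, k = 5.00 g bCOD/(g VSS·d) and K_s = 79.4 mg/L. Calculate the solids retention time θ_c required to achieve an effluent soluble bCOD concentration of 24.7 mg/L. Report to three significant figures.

θ_c ≈ 3.68 d

From 1/θ_c = Y·k·S/(K_s + S) − k_d: Y·k·S/(K_s+S) = 0.313 × 5.00 × 24.7 / (79.4 + 24.7) = 0.3713 d⁻¹.
θ_c = 1/(μ − k_d) = 1/(0.3713 − 0.0996) = 1/0.2717 = 3.680 d.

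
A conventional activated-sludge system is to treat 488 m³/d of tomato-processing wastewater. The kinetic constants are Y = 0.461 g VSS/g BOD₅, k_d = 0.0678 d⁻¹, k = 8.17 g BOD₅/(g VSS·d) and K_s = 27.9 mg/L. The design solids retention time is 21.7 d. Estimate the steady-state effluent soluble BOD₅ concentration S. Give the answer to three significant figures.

From the Monod/SRT balance for a CMAS, S = K_s·(1+k_d θ_c)/[θ_c·(Y k − k_d) − 1] = 27.9 × (1 + 0.0678 × 21.7) / [21.7 × (0.461 × 8.17 − 0.0678) − 1] = 68.95 / 79.26 = 0.8699 mg/L.

S ≈ 0.870 mg/L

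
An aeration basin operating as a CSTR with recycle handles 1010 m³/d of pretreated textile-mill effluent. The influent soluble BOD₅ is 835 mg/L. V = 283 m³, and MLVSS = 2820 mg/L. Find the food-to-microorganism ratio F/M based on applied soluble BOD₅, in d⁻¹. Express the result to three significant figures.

F/M ≈ 1.06 d⁻¹

F/M = Q·S₀ / (V·X) = 1010 × 835 / (283.0 × 2820) = 1.057 g soluble BOD₅·(g VSS·d)⁻¹.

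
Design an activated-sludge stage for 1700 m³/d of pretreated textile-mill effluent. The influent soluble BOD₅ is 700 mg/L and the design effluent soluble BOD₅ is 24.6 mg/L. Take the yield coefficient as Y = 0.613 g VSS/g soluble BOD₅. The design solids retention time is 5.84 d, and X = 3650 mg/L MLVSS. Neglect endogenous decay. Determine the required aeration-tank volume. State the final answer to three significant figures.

V ≈ 1130 m³

V·X = Y·Q·ΔS·θ_c gives V = 0.613 × 1700 × (700 − 24.6) × 5.84 / 3650 = 1126 m³.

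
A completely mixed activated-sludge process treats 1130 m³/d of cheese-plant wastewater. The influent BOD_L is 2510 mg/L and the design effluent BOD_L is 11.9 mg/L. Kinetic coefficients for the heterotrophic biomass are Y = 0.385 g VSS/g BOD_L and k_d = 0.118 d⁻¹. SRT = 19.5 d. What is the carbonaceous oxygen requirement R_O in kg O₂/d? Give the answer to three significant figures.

R_O ≈ 2360 kg O₂/d

Observed yield with endogenous decay: Y_obs = Y / (1 + k_d·θ_c) = 0.385 / (1 + 0.118 × 19.5) = 0.385 / 3.301 = 0.1166 g VSS/g BOD_L.
ΔS = 2510 − 11.9 = 2498 mg/L, so the substrate removal rate is 1130 × 2498/1000 = 2823 kg BOD_L/d.
Biomass synthesised: P_X = Y_obs × 2823 = 329.2 kg VSS/d.
R_O = Q·ΔS − 1.42 P_X = 2823 − 467.5 = 2355 kg O₂/d.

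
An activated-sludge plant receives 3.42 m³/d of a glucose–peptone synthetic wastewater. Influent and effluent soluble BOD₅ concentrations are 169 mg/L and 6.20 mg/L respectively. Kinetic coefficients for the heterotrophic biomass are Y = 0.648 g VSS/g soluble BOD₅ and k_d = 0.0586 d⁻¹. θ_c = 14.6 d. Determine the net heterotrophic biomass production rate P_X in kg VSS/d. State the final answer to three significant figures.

P_X ≈ 0.194 kg VSS/d

Y_obs = Y / (1 + k_d θ_c) = 0.648 / (1 + 0.0586 × 14.6) = 0.648 / 1.856 = 0.3492.
Q·(S₀ − S) = 3.42 × (169 − 6.20) × 10⁻³ = 0.5568 kg/d removed.
So the net sludge growth is P_X = 0.3492 × 0.5568 = 0.1944 kg VSS/d.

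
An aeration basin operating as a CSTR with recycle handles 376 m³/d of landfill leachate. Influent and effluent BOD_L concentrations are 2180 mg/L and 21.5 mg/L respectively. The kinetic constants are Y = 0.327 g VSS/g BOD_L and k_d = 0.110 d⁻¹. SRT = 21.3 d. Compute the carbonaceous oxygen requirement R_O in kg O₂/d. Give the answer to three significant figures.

R_O ≈ 699 kg O₂/d

Y_obs = Y / (1 + k_d θ_c) = 0.327 / (1 + 0.110 × 21.3) = 0.327 / 3.343 = 0.09782.
ΔS = 2180 − 21.5 = 2158 mg/L, so the substrate removal rate is 376 × 2158/1000 = 811.6 kg BOD_L/d.
Biomass synthesised: P_X = Y_obs × 811.6 = 79.39 kg VSS/d.
R_O = Q·ΔS − 1.42 P_X = 811.6 − 112.7 = 698.9 kg O₂/d.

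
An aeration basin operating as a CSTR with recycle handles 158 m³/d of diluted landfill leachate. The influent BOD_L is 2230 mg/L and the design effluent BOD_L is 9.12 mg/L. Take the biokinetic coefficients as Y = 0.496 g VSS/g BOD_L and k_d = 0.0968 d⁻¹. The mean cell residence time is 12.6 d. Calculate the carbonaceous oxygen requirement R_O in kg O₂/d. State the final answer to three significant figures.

Correct the yield for decay: Y_obs = Y/(1 + k_d θ_c) = 0.496 / (1 + 0.0968 × 12.6) = 0.496 / 2.220 = 0.2235.
Mass of BOD_L removed per day: Q(S₀ − S) = 158 × 2221 g/m³ = 350.9 kg/d.
Biomass synthesised: P_X = Y_obs × 350.9 = 78.41 kg VSS/d.
R_O = Q·(S₀ − S) − 1.42·P_X = 350.9 − 1.42 × 78.41 = 239.6 kg O₂/d.

R_O ≈ 240 kg O₂/d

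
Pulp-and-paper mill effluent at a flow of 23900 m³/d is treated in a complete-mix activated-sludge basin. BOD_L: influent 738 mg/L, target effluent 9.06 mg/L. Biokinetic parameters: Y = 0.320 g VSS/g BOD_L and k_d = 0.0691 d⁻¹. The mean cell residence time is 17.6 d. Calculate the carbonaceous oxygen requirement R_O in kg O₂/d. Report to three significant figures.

Observed yield with endogenous decay: Y_obs = Y / (1 + k_d·θ_c) = 0.320 / (1 + 0.0691 × 17.6) = 0.320 / 2.216 = 0.1444 g VSS/g BOD_L.
ΔS = 738 − 9.06 = 728.9 mg/L, so the substrate removal rate is 23900 × 728.9/1000 = 17422 kg BOD_L/d.
P_X = Y_obs·Q·(S₀ − S) = 0.1444 × 17422 = 2516 kg VSS/d.
R_O = Q·(S₀ − S) − 1.42·P_X = 17422 − 1.42 × 2516 = 13850 kg O₂/d.

R_O ≈ 13800 kg O₂/d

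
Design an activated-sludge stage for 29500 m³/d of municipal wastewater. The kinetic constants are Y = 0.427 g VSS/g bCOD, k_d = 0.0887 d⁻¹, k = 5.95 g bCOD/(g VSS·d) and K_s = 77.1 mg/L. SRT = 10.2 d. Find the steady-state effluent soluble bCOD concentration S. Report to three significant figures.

For a completely mixed reactor with recycle the Lawrence–McCarty relation gives S = K_s·(1 + k_d·θ_c) / [θ_c·(Y·k − k_d) − 1] = 77.1 × (1 + 0.0887 × 10.2) / [10.2 × (0.427 × 5.95 − 0.0887) − 1] = 146.9 / 24.01 = 6.116 mg/L.

S ≈ 6.12 mg/L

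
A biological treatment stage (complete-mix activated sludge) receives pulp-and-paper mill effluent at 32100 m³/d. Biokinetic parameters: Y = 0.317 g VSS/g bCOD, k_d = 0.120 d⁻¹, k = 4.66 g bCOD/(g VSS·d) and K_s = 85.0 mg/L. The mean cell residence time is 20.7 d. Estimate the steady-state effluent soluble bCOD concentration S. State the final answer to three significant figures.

From the Monod/SRT balance for a CMAS, S = K_s·(1+k_d θ_c)/[θ_c·(Y k − k_d) − 1] = 85.0 × (1 + 0.120 × 20.7) / [20.7 × (0.317 × 4.66 − 0.120) − 1] = 296.1 / 27.09 = 10.93 mg/L.

S ≈ 10.9 mg/L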